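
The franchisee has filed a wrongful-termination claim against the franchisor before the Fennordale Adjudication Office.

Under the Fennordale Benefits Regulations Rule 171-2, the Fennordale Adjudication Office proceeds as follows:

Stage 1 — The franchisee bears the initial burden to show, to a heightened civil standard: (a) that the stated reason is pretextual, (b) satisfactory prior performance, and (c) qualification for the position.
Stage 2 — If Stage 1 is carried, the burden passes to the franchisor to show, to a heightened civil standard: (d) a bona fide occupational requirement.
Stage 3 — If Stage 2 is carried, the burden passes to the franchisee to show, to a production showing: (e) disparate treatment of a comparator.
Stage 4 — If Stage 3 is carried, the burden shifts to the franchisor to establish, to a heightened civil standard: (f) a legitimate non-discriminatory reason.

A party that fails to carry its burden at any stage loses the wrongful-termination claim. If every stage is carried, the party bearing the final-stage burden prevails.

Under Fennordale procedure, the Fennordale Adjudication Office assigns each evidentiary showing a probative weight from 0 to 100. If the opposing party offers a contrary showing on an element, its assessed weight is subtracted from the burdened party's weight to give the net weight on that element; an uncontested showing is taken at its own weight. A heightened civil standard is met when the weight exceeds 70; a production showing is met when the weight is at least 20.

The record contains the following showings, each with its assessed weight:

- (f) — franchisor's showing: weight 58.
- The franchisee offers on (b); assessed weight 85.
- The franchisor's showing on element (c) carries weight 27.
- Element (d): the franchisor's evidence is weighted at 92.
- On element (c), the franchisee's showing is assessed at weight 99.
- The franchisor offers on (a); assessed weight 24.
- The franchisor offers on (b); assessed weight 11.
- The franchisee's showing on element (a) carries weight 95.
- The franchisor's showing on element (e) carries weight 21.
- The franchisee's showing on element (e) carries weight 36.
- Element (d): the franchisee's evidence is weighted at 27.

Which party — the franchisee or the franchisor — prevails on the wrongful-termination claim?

franchisee

At Stage 1 the franchisee must meet a heightened civil standard (weight exceeds 70): on (a) the weight is 95 less the opposing 24 gives net 71, > 70, so (a) meets the standard; on (b) the weight is 85 less the opposing 11 gives net 74, > 70, so (b) meets the standard; on (c) the weight is 99 less the opposing 27 gives net 72, which does exceed 70, so (c) meets the standard.
  All elements met. The burden passes to the franchisor.
At Stage 2 the franchisor must meet a heightened civil standard (weight exceeds 70): on (d) the weight is 92 less the opposing 27 gives net 65, ≤ 70, so (d) does not meet the standard.
  The franchisor does not carry Stage 2.
The franchisee prevails.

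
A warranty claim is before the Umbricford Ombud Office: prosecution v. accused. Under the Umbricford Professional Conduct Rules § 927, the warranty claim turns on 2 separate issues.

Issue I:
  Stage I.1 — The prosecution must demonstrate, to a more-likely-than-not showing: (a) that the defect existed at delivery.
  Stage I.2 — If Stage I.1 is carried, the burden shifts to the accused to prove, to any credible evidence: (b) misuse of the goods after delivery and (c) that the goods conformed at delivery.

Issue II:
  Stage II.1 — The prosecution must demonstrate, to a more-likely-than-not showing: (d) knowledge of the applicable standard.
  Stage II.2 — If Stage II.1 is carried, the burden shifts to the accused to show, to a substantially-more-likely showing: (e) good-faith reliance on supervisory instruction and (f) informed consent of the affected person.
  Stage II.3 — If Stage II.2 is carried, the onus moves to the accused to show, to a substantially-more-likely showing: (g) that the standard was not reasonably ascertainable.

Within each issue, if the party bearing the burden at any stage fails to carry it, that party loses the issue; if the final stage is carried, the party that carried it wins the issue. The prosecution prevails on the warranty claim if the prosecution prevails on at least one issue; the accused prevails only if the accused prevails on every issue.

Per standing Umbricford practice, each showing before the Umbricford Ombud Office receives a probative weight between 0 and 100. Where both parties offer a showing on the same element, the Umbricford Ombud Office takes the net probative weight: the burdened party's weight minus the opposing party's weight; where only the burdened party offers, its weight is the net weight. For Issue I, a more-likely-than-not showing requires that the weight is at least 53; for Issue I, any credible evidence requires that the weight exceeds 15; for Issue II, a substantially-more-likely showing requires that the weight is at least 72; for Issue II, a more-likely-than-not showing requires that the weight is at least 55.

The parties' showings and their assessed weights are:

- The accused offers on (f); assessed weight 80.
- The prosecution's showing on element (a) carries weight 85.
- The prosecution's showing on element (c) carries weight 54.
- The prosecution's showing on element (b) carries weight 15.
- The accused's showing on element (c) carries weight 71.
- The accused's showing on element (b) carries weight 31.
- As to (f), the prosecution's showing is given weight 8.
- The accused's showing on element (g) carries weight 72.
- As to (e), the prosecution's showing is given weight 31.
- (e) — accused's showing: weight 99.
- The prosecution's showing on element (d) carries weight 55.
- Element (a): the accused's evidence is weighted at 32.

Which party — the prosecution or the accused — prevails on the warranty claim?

— Issue I —
At Stage I.1 the prosecution must meet a more-likely-than-not showing (weight is at least 53): on (a) the weight is 85 less the opposing 32 gives net 53, which does reach 53, so (a) meets the standard.
  Stage I.1 carried; the burden shifts to the accused.
At Stage I.2 the accused must meet any credible evidence (weight exceeds 15): on (b) the weight is 31 less the opposing 15 gives net 16, which does exceed 15, so (b) meets the standard; on (c) the weight is 71 less the opposing 54 gives net 17, which does exceed 15, so (c) meets the standard.
  The accused carries the last stage.
All stages carried — the accused prevails on this issue.
— Issue II —
Stage II.1 — burden on prosecution; standard: a more-likely-than-not showing (weight is at least 55).
    (d): 55 ≥ 55 [met]
  All elements met. The burden passes to the accused.
Stage II.2 — burden on accused; standard: a substantially-more-likely showing (weight is at least 72).
    (e): 99 − 31 = 68 < 72 [not met]
    (f): 80 − 8 = 72 ≥ 72 [met]
  The accused does not carry Stage II.2.
The analysis ends at Stage II.2; the prosecution prevails on this issue.
Per-issue: Issue I → accused; Issue II → prosecution. The prosecution must prevail on at least one issue; overall, the prosecution prevails.

prosecution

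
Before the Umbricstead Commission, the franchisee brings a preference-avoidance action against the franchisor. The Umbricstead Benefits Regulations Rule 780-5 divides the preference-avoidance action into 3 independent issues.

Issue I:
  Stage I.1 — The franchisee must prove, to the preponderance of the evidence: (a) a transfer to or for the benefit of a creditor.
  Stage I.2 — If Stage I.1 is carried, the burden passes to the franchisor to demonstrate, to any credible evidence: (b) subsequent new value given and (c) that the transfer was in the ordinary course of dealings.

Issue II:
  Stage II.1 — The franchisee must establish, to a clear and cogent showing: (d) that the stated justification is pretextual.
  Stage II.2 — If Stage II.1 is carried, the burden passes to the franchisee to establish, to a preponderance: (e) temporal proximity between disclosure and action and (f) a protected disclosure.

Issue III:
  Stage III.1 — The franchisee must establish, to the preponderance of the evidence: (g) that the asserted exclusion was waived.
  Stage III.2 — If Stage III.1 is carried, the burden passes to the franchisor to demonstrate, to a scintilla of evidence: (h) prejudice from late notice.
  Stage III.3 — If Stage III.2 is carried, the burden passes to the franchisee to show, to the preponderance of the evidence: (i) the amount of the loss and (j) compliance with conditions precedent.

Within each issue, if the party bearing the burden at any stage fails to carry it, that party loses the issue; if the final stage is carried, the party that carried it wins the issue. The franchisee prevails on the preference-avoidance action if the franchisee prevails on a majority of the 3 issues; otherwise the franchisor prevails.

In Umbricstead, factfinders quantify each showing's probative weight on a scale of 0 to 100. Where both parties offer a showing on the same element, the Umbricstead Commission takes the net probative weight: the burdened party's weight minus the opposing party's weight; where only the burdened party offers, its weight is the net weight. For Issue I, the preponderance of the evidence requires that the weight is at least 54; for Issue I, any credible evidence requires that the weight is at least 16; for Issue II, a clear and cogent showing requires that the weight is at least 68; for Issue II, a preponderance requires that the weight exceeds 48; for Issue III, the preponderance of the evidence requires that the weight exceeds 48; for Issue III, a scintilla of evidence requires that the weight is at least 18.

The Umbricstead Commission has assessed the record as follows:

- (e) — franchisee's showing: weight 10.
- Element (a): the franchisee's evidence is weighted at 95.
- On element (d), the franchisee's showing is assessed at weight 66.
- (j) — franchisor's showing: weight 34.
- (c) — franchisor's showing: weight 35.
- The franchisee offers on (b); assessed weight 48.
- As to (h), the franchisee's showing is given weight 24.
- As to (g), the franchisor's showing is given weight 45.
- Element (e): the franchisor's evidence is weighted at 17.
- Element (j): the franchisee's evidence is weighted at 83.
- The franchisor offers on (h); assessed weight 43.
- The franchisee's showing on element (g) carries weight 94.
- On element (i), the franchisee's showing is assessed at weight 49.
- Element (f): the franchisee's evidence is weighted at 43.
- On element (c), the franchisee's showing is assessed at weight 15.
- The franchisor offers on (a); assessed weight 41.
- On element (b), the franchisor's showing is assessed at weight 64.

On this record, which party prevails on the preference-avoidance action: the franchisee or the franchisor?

franchisor

— Issue I —
Stage I.1 (franchisee, the preponderance of the evidence, weight is at least 54): (a) net 95−41=54 ≥ 54 — meets.
  Stage I.1 carried; the burden shifts to the franchisor.
Stage I.2 (franchisor, any credible evidence, weight is at least 16): (b) net 64−48=16 ≥ 16 — meets; (c) net 35−15=20 ≥ 16 — meets.
  The franchisor carries the last stage.
All stages carried — the franchisor prevails on this issue.
— Issue II —
Stage II.1 — burden on franchisee; standard: a clear and cogent showing (weight is at least 68).
    (d): 66 < 68 [not met]
  Not every element is met, so the franchisee fails to carry Stage II.1.
The franchisor prevails on this issue.
— Issue III —
Stage III.1 — burden on franchisee; standard: the preponderance of the evidence (weight exceeds 48).
    (g): 94 − 45 = 49 > 48 [met]
  Stage III.1 carried; the burden shifts to the franchisor.
Stage III.2 — burden on franchisor; standard: a scintilla of evidence (weight is at least 18).
    (h): 43 − 24 = 19 ≥ 18 [met]
  Stage III.2 carried; the burden shifts to the franchisee.
Stage III.3 — burden on franchisee; standard: the preponderance of the evidence (weight exceeds 48).
    (i): 49 > 48 [met]
    (j): 83 − 34 = 49 > 48 [met]
  All elements met at the final stage.
With every stage satisfied, the franchisee prevails on this issue.
Per-issue: Issue I → franchisor; Issue II → franchisor; Issue III → franchisee. The franchisee must prevail on a majority of issues; overall, the franchisor prevails.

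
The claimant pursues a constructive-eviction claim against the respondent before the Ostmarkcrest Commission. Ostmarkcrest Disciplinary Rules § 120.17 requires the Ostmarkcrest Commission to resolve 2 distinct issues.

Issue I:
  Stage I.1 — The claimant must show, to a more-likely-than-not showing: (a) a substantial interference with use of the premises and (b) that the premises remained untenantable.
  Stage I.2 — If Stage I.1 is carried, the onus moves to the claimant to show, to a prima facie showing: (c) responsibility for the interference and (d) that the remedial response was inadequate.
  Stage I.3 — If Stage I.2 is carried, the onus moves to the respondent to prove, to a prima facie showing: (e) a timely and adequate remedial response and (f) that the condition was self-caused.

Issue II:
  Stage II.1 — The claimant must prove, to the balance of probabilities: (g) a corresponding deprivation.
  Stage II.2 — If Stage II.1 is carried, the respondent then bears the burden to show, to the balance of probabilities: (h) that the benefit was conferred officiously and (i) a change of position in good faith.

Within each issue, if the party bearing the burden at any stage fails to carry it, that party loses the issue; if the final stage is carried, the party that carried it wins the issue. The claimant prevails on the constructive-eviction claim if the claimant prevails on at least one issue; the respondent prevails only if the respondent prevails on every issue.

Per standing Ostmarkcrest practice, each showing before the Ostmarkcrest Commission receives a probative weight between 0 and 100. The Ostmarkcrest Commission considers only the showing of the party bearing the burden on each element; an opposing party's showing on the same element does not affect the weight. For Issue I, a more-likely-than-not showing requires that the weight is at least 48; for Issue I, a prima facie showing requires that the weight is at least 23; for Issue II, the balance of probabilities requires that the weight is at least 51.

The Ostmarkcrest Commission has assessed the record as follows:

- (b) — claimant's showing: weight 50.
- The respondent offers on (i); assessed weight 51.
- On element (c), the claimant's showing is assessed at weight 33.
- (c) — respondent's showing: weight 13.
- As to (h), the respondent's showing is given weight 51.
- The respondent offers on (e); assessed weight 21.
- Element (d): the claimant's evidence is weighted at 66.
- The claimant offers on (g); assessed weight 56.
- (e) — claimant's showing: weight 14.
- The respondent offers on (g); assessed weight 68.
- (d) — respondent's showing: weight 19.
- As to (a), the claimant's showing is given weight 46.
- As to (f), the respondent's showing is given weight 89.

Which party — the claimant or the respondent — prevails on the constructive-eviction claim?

— Issue I —
Stage I.1 (claimant, a more-likely-than-not showing, weight is at least 48): (a) 46 < 48 — fails; (b) 50 ≥ 48 — meets.
  Not every element is met, so the claimant fails to carry Stage I.1.
So the respondent prevails on this issue.
— Issue II —
Stage II.1 (claimant, the balance of probabilities, weight is at least 51): (g) 56 (respondent's 68 disregarded) ≥ 51 — meets.
  Stage II.1 is satisfied; the onus moves to the respondent.
Stage II.2 (respondent, the balance of probabilities, weight is at least 51): (h) 51 ≥ 51 — meets; (i) 51 ≥ 51 — meets.
  All elements met at the final stage.
Every stage carried; the respondent prevails on this issue.
Per-issue: Issue I → respondent; Issue II → respondent. The claimant must prevail on at least one issue; overall, the respondent prevails.

respondent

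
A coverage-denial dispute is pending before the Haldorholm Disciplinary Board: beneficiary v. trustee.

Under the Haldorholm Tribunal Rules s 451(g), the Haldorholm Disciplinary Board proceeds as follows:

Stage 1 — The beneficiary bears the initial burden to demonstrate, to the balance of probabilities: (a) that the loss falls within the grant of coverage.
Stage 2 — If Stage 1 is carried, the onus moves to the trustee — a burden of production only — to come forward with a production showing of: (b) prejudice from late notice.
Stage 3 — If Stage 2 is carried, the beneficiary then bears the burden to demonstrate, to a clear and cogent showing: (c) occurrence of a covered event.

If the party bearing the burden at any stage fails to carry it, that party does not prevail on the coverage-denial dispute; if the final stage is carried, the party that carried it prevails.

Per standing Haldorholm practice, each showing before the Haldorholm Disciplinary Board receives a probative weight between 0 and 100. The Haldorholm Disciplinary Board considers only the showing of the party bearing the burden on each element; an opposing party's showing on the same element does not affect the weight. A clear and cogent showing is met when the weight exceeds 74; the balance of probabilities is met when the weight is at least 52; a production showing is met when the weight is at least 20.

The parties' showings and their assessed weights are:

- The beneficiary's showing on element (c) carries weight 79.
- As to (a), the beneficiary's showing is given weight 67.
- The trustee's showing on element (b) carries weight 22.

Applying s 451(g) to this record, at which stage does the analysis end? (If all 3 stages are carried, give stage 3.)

stage 3

Stage 1 — burden on beneficiary; standard: the balance of probabilities (weight is at least 52).
    (a): 67 ≥ 52 [met]
  The beneficiary carries Stage 1; the trustee now bears the burden.
Stage 2 — burden on trustee; standard: a production showing (weight is at least 20).
    (b): 22 ≥ 20 [met]
  The trustee carries Stage 2; the beneficiary now bears the burden.
Stage 3 — burden on beneficiary; standard: a clear and cogent showing (weight exceeds 74).
    (c): 79 > 74 [met]
  The beneficiary carries the last stage.
All stages carried — the beneficiary prevails.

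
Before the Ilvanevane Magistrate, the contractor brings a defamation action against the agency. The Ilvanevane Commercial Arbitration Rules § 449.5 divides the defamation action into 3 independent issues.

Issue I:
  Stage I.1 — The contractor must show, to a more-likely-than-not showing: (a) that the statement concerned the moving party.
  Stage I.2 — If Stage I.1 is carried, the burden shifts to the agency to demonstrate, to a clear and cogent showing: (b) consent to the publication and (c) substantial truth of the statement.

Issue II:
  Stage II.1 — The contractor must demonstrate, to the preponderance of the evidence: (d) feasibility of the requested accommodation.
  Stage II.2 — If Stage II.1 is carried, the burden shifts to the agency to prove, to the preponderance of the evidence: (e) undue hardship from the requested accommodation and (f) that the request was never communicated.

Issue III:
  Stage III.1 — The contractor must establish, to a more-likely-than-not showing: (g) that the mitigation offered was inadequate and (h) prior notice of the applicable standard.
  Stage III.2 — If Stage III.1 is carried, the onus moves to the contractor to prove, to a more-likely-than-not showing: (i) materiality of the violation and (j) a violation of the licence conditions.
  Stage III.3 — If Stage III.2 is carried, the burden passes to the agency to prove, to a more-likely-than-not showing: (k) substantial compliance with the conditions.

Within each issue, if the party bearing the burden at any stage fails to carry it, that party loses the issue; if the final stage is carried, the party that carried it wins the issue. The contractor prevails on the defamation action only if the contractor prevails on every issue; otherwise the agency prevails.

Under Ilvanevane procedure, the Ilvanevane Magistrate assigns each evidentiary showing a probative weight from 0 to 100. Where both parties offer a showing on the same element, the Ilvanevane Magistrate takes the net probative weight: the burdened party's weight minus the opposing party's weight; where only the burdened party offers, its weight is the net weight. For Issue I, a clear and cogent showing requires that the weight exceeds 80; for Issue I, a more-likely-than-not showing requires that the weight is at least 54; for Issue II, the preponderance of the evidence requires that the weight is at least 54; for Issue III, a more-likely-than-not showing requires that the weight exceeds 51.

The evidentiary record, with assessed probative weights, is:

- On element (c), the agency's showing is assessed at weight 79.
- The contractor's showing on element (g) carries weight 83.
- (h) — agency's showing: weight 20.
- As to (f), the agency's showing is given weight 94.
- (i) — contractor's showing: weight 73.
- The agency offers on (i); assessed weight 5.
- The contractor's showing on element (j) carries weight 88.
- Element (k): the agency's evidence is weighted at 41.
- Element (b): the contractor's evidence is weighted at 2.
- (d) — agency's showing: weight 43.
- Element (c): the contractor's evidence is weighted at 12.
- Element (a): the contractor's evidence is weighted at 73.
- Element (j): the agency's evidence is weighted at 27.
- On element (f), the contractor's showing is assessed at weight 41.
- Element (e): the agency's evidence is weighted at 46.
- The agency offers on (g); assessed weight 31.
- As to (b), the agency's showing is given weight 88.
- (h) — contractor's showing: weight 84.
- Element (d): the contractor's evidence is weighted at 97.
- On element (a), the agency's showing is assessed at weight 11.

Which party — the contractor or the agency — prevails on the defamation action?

— Issue I —
Stage I.1 — burden on contractor; standard: a more-likely-than-not showing (weight is at least 54).
    (a): 73 − 11 = 62 ≥ 54 [met]
  The contractor carries Stage I.1; the agency now bears the burden.
Stage I.2 — burden on agency; standard: a clear and cogent showing (weight exceeds 80).
    (b): 88 − 2 = 86 > 80 [met]
    (c): 79 − 12 = 67 ≤ 80 [not met]
  The agency does not carry Stage I.2.
The analysis ends at Stage I.2; the contractor prevails on this issue.
— Issue II —
Stage II.1 (contractor, the preponderance of the evidence, weight is at least 54): (d) net 97−43=54 ≥ 54 — meets.
  Stage II.1 is satisfied; the onus moves to the agency.
Stage II.2 (agency, the preponderance of the evidence, weight is at least 54): (e) 46 < 54 — fails; (f) net 94−41=53 < 54 — fails.
  The agency does not carry Stage II.2.
The analysis ends at Stage II.2; the contractor prevails on this issue.
— Issue III —
At Stage III.1 the contractor must meet a more-likely-than-not showing (weight exceeds 51): on (g) the weight is 83 less the opposing 31 gives net 52, which does exceed 51, so (g) meets the standard; on (h) the weight is 84 less the opposing 20 gives net 64, > 51, so (h) meets the standard.
  Stage III.1 carried; the burden remains with the contractor.
At Stage III.2 the contractor must meet a more-likely-than-not showing (weight exceeds 51): on (i) the weight is 73 less the opposing 5 gives net 68, which does exceed 51, so (i) meets the standard; on (j) the weight is 88 less the opposing 27 gives net 61, > 51, so (j) meets the standard.
  Stage III.2 is satisfied; the onus moves to the agency.
At Stage III.3 the agency must meet a more-likely-than-not showing (weight exceeds 51): on (k) the weight is 41, which does not exceed 51, so (k) does not meet the standard.
  Not every element is met, so the agency fails to carry Stage III.3.
So the contractor prevails on this issue.
Per-issue: Issue I → contractor; Issue II → contractor; Issue III → contractor. The contractor must prevail on every issue; overall, the contractor prevails.

contractor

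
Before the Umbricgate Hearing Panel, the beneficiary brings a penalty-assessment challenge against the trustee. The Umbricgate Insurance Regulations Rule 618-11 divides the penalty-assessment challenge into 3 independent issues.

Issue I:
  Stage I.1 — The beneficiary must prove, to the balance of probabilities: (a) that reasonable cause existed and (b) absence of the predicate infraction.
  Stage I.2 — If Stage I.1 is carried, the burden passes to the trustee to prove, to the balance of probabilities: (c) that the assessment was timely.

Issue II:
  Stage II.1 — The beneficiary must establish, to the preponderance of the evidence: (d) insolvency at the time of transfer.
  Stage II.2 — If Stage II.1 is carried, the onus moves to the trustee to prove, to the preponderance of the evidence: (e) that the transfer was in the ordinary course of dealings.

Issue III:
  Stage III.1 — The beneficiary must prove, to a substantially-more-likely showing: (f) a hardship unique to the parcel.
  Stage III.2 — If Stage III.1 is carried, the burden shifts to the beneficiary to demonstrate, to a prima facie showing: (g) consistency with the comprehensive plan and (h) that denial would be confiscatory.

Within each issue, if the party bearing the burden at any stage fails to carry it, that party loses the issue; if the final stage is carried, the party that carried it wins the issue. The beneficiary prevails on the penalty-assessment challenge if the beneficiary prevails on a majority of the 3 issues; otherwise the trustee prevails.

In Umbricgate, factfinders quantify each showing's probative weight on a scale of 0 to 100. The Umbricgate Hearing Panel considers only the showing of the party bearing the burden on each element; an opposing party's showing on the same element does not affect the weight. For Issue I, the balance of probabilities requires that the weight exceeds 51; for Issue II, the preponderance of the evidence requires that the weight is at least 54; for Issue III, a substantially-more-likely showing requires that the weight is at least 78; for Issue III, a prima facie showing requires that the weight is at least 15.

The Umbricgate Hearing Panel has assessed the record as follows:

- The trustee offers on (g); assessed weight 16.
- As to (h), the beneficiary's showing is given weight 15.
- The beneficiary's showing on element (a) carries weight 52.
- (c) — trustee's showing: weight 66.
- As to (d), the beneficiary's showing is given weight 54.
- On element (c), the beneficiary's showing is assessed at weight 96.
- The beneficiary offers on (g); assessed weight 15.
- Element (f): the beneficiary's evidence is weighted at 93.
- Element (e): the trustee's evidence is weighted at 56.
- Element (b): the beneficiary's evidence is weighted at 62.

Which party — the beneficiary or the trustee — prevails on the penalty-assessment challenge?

trustee

— Issue I —
Stage I.1 (beneficiary, the balance of probabilities, weight exceeds 51): (a) 52 > 51 — meets; (b) 62 > 51 — meets.
  Stage I.1 is satisfied; the onus moves to the trustee.
Stage I.2 (trustee, the balance of probabilities, weight exceeds 51): (c) 66 (beneficiary's 96 disregarded) > 51 — meets.
  The trustee carries the last stage.
All stages carried — the trustee prevails on this issue.
— Issue II —
Stage II.1 — burden on beneficiary; standard: the preponderance of the evidence (weight is at least 54).
    (d): 54 ≥ 54 [met]
  Stage II.1 carried; the burden shifts to the trustee.
Stage II.2 — burden on trustee; standard: the preponderance of the evidence (weight is at least 54).
    (e): 56 ≥ 54 [met]
  Stage II.2 carried; the final stage is satisfied.
Every stage carried; the trustee prevails on this issue.
— Issue III —
At Stage III.1 the beneficiary must meet a substantially-more-likely showing (weight is at least 78): on (f) the weight is 93, ≥ 78, so (f) meets the standard.
  Stage III.1 is satisfied; the beneficiary continues to bear the burden.
At Stage III.2 the beneficiary must meet a prima facie showing (weight is at least 15): on (g) the weight is 15 (the trustee's 16 is given no effect), which does reach 15, so (g) meets the standard; on (h) the weight is 15, which does reach 15, so (h) meets the standard.
  The beneficiary carries the last stage.
Every stage carried; the beneficiary prevails on this issue.
Per-issue: Issue I → trustee; Issue II → trustee; Issue III → beneficiary. The beneficiary must prevail on a majority of issues; overall, the trustee prevails.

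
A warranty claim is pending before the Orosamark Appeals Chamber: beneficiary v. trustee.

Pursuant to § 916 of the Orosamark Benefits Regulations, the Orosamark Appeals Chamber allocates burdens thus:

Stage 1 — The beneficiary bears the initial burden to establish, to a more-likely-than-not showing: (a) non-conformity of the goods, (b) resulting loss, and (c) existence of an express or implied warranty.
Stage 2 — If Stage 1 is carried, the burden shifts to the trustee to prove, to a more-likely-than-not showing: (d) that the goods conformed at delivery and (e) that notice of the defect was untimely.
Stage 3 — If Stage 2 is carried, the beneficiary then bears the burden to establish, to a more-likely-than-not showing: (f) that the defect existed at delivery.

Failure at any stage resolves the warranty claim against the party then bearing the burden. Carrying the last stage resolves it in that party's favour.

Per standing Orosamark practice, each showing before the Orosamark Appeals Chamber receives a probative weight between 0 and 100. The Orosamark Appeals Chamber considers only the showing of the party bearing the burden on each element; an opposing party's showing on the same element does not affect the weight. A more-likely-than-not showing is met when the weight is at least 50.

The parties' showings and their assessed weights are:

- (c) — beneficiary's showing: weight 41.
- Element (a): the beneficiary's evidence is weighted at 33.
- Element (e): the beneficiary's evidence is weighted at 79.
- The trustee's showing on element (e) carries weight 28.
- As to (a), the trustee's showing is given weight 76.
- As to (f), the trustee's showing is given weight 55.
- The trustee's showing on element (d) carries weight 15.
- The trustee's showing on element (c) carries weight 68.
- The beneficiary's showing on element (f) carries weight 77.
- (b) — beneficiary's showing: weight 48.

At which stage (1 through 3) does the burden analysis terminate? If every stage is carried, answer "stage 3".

stage 1

Stage 1 (beneficiary, a more-likely-than-not showing, weight is at least 50): (a) 33 (trustee's 76 disregarded) < 50 — fails; (b) 48 < 50 — fails; (c) 41 (trustee's 68 disregarded) < 50 — fails.
  The beneficiary does not carry Stage 1.
So the trustee prevails.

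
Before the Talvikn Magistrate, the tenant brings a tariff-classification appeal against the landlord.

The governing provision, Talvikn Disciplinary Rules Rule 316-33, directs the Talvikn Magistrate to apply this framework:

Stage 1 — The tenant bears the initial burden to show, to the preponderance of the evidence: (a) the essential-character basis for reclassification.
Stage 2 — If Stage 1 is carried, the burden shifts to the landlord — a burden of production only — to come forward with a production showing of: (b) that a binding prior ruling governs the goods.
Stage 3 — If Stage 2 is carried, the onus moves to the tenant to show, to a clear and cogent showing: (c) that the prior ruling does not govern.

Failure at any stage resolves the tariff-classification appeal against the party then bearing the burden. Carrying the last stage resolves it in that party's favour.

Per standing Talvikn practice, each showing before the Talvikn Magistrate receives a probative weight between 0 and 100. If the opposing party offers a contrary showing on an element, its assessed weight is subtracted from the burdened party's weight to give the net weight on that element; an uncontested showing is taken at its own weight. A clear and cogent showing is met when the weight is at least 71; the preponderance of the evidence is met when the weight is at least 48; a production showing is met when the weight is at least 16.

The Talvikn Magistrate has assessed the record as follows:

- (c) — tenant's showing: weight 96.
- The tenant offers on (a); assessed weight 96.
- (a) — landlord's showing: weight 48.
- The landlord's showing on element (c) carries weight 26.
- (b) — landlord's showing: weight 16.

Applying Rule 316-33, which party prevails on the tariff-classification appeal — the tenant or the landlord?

Stage 1 — burden on tenant; standard: the preponderance of the evidence (weight is at least 48).
    (a): 96 − 48 = 48 ≥ 48 [met]
  Stage 1 is satisfied; the onus moves to the landlord.
Stage 2 — burden on landlord; standard: a production showing (weight is at least 16).
    (b): 16 ≥ 16 [met]
  Stage 2 is satisfied; the onus moves to the tenant.
Stage 3 — burden on tenant; standard: a clear and cogent showing (weight is at least 71).
    (c): 96 − 26 = 70 < 71 [not met]
  The tenant does not carry Stage 3.
The analysis ends at Stage 3; the landlord prevails.

landlord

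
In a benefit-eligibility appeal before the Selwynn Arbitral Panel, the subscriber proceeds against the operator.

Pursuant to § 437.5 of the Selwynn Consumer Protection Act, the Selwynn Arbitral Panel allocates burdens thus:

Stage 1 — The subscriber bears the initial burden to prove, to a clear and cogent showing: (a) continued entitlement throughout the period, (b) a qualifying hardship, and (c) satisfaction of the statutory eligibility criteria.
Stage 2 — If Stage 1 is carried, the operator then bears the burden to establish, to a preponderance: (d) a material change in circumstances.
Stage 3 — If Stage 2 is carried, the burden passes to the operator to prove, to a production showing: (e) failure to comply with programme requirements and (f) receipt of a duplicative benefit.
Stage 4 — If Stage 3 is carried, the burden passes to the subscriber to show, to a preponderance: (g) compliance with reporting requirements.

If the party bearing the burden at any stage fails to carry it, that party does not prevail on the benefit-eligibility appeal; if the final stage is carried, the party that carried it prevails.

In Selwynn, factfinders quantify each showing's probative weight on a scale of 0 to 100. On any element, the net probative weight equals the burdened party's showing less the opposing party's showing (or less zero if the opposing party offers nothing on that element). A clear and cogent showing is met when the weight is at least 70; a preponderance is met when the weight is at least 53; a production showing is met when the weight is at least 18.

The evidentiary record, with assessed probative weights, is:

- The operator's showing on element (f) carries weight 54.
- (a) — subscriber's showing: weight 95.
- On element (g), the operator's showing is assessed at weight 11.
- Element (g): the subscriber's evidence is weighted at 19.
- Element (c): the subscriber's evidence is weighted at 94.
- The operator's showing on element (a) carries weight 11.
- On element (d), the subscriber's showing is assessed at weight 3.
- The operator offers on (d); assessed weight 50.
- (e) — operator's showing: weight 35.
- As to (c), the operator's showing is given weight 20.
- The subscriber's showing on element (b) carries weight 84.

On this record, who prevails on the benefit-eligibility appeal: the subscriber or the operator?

Stage 1 — burden on subscriber; standard: a clear and cogent showing (weight is at least 70).
    (a): 95 − 11 = 84 ≥ 70 [met]
    (b): 84 ≥ 70 [met]
    (c): 94 − 20 = 74 ≥ 70 [met]
  The subscriber carries Stage 1; the operator now bears the burden.
Stage 2 — burden on operator; standard: a preponderance (weight is at least 53).
    (d): 50 − 3 = 47 < 53 [not met]
  Not every element is met, so the operator fails to carry Stage 2.
The subscriber prevails.

subscriber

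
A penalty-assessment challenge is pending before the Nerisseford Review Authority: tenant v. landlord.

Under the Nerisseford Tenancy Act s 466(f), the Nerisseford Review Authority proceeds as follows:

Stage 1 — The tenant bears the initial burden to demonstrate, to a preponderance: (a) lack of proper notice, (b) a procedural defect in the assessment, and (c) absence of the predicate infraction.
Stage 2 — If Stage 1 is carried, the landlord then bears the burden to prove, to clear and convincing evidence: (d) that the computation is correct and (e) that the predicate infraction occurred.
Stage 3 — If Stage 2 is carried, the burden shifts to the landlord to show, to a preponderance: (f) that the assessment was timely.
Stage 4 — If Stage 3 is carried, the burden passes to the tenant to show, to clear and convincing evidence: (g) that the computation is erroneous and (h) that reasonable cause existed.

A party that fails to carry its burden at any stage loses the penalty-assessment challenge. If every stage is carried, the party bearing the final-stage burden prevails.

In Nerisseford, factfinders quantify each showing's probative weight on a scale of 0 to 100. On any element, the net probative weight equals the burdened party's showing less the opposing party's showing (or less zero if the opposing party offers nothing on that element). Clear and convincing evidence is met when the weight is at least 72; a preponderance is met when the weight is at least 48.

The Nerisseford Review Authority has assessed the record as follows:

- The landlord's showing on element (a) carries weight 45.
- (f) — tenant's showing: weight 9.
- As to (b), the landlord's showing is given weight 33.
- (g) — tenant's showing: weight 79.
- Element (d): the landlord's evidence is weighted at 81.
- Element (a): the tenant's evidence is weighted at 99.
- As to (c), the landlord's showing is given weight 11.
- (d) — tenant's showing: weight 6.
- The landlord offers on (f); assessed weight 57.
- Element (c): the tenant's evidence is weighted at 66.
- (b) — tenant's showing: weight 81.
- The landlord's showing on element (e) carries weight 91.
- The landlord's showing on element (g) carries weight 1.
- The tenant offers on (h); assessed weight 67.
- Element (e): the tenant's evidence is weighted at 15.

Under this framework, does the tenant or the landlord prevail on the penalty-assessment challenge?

Stage 1 (tenant, a preponderance, weight is at least 48): (a) net 99−45=54 ≥ 48 — meets; (b) net 81−33=48 ≥ 48 — meets; (c) net 66−11=55 ≥ 48 — meets.
  Stage 1 is satisfied; the onus moves to the landlord.
Stage 2 (landlord, clear and convincing evidence, weight is at least 72): (d) net 81−6=75 ≥ 72 — meets; (e) net 91−15=76 ≥ 72 — meets.
  Stage 2 is satisfied; the landlord continues to bear the burden.
Stage 3 (landlord, a preponderance, weight is at least 48): (f) net 57−9=48 ≥ 48 — meets.
  Stage 3 carried; the burden shifts to the tenant.
Stage 4 (tenant, clear and convincing evidence, weight is at least 72): (g) net 79−1=78 ≥ 72 — meets; (h) 67 < 72 — fails.
  Stage 4 not carried; the tenant fails its burden.
The landlord prevails.

landlord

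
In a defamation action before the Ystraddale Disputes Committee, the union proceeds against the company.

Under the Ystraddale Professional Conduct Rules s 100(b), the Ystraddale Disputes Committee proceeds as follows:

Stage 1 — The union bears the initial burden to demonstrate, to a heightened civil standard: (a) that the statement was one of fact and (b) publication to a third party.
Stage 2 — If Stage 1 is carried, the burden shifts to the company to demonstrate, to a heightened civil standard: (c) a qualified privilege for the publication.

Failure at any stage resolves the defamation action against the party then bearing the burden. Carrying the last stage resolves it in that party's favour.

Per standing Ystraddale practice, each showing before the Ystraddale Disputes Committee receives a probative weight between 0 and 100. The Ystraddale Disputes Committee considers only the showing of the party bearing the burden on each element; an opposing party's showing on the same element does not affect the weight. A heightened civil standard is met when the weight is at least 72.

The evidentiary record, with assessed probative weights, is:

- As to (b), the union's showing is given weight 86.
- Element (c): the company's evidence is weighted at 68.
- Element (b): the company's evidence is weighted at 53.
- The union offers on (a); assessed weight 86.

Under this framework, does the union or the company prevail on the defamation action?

union

At Stage 1 the union must meet a heightened civil standard (weight is at least 72): on (a) the weight is 86, which does reach 72, so (a) meets the standard; on (b) the weight is 86 (the company's 53 is given no effect), ≥ 72, so (b) meets the standard.
  Stage 1 carried; the burden shifts to the company.
At Stage 2 the company must meet a heightened civil standard (weight is at least 72): on (c) the weight is 68, < 72, so (c) does not meet the standard.
  The company does not carry Stage 2.
So the union prevails.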